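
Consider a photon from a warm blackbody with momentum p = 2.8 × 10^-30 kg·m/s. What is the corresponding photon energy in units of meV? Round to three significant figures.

5.24 meV

For a photon E = pc, so E = 8.394 × 10^-22 J.
Converting to meV: E = 5.239 meV ≈ 5.24 meV.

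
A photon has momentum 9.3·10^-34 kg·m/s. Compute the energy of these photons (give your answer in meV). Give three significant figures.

(c = 2.99792458·10^8 m/s, 1 eV = 1.602176634·10^-19 J.)
Apply E = pc: E = 2.788·10^-25 J.
Converting to meV: E = 0.001740 meV ≈ 1.74·10^-3 meV.

1.74·10^-3 meV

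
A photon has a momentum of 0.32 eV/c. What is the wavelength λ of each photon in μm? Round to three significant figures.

Take h = 6.62607015 × 10^-34 J·s, c = 2.99792458 × 10^8 m/s, 1 eV = 1.602176634 × 10^-19 J.
In SI units: p = 0.32 eV/c = 1.7102 × 10^-28 kg·m/s.
Since λ = h/p for a photon, λ = 3.875 × 10^-6 m.
Converting to μm: λ = 3.875 μm ≈ 3.87 μm.

3.87 μm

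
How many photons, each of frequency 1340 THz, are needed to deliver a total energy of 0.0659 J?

Per-photon energy: E = 8.879e-19 J (from frequency = 1340 THz).
N = E_total / E_photon = 0.0659 J / 8.879e-19 J = 7.42e16.

7.42e16 photons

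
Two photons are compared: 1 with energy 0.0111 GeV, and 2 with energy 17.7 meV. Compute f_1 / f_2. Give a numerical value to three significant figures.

6.27·10^8

f_1 = 2.684·10^21 Hz (from energy = 0.0111 GeV, via f = E/h).
f_2 = 4.280·10^12 Hz (from energy = 17.7 meV, via f = E/h).
Ratio = 2.684·10^21 / 4.280·10^12 = 6.27·10^8.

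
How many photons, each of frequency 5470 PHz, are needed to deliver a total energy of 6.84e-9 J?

1.89e6 photons

Per-photon energy: E = 3.624e-15 J (from frequency = 5470 PHz).
N = E_total / E_photon = 6.84e-9 J / 3.624e-15 J = 1.89e6.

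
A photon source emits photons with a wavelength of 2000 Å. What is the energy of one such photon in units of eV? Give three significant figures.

Convert to SI: λ = 2000 Å = 2.00e-7 m.
For a photon E = hc/λ, so E = 9.932e-19 J.
Converting to eV: E = 6.199 eV ≈ 6.20 eV.

6.20 eV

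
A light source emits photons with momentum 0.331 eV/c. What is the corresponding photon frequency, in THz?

Use h = 6.62607015e-34 J·s, c = 2.99792458e8 m/s, 1 eV = 1.602176634e-19 J.
Convert to SI: p = 0.331 eV/c = 1.7690e-28 kg·m/s.
For a photon f = pc/h, so f = 8.004e13 Hz.
Converting to THz: f = 80.04 THz ≈ 80.0 THz.

80.0 THz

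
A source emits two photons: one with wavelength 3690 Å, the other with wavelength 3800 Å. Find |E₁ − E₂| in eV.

Using E = hc/λ: E₁ = 5.383 × 10^-19 J, E₂ = 5.227 × 10^-19 J.
|ΔE| = |5.383 × 10^-19 − 5.227 × 10^-19| = 1.56 × 10^-20 J = 0.0973 eV.

0.0973 eV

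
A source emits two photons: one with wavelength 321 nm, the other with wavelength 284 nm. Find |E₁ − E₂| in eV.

0.503 eV

Using E = hc/λ: E₁ = 6.188e-19 J, E₂ = 6.995e-19 J.
|ΔE| = |6.188e-19 − 6.995e-19| = 8.06e-20 J = 0.503 eV.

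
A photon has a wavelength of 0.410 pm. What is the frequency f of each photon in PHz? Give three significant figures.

Take c = 2.99792458e8 m/s.
First convert: λ = 0.410 pm = 4.10e-13 m.
Since f = c/λ for a photon, f = 7.312e20 Hz.
Converting to PHz: f = 731200 PHz ≈ 7.31e5 PHz.

7.31e5 PHz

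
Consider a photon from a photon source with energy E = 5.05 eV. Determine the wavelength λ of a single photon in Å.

2460 Å

Take h = 6.62607015e-34 J·s, c = 2.99792458e8 m/s, 1 eV = 1.602176634e-19 J.
First convert: E = 5.05 eV = 8.0910e-19 J.
For a photon λ = hc/E, so λ = 2.455e-7 m.
Converting to Å: λ = 2455 Å ≈ 2460 Å.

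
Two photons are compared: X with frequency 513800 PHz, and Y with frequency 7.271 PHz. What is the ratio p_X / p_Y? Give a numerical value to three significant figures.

7.07e4

p_X = 1.136e-21 kg·m/s (from frequency = 513800 PHz, via p = hf/c).
p_Y = 1.607e-26 kg·m/s (from frequency = 7.271 PHz, via p = hf/c).
Ratio = 1.136e-21 / 1.607e-26 = 7.07e4.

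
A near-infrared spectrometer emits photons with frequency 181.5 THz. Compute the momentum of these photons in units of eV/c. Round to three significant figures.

0.751 eV/c

In SI units: f = 181.5 THz = 1.815e14 Hz.
For a photon p = hf/c, so p = 4.012e-28 kg·m/s.
Converting to eV/c: p = 0.7506 eV/c ≈ 0.751 eV/c.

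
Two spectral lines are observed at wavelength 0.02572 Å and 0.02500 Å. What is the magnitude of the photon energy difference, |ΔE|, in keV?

Using E = hc/λ: E₁ = 7.7234e-14 J, E₂ = 7.9458e-14 J.
|ΔE| = |7.7234e-14 − 7.9458e-14| = 2.22e-15 J = 13.9 keV.

13.9 keV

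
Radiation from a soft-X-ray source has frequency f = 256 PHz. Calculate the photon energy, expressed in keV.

1.06 keV

In SI units: f = 256 PHz = 2.56e17 Hz.
Apply E = hf: E = 1.696e-16 J.
Converting to keV: E = 1.059 keV ≈ 1.06 keV.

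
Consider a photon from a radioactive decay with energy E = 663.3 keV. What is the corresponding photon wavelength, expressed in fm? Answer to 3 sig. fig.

Convert to SI: E = 663.3 keV = 1.0627e-13 J.
Apply λ = hc/E: λ = 1.869e-12 m.
Converting to fm: λ = 1869 fm ≈ 1870 fm.

1870 fm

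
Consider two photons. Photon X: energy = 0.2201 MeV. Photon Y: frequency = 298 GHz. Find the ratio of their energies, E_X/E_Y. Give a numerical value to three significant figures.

E_X = 3.526e-14 J (from energy = 0.2201 MeV, via E given directly).
E_Y = 1.975e-22 J (from frequency = 298 GHz, via E = hf).
Ratio = 3.526e-14 / 1.975e-22 = 1.79e8.

1.79e8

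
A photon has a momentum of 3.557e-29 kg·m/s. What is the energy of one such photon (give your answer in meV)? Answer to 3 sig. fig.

66.6 meV

(c = 2.99792458e8 m/s, 1 eV = 1.602176634e-19 J.)
For a photon E = pc, so E = 1.066e-20 J.
Converting to meV: E = 66.56 meV ≈ 66.6 meV.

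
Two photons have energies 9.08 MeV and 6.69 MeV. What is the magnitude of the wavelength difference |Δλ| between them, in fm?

Using λ = hc/E: λ₁ = 1.365 × 10^-13 m, λ₂ = 1.853 × 10^-13 m.
|Δλ| = |1.365 × 10^-13 − 1.853 × 10^-13| = 4.88 × 10^-14 m = 48.8 fm.

48.8 fm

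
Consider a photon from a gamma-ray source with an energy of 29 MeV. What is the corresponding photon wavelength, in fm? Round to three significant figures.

42.8 fm

First convert: E = 29 MeV = 4.6463·10^-12 J.
Apply λ = hc/E: λ = 4.275·10^-14 m.
Converting to fm: λ = 42.75 fm ≈ 42.8 fm.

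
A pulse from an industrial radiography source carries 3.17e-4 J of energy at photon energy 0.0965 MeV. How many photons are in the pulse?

Per-photon energy: E = 1.546e-14 J (from energy = 0.0965 MeV).
N = E_total / E_photon = 3.17e-4 J / 1.546e-14 J = 2.05e10.

2.05e10 photons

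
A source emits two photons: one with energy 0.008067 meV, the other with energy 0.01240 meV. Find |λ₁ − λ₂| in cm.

Using λ = hc/E: λ₁ = 0.15369 m, λ₂ = 0.099987 m.
|Δλ| = |0.15369 − 0.099987| = 0.0537 m = 5.37 cm.

5.37 cm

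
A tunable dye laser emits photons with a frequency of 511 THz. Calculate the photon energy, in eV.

2.11 eV

First convert: f = 511 THz = 5.11e14 Hz.
Since E = hf for a photon, E = 3.386e-19 J.
Converting to eV: E = 2.113 eV ≈ 2.11 eV.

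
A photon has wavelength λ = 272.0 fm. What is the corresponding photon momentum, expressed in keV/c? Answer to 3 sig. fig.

First convert: λ = 272.0 fm = 2.720e-13 m.
Apply p = h/λ: p = 2.436e-21 kg·m/s.
Converting to keV/c: p = 4558 keV/c ≈ 4560 keV/c.

4560 keV/c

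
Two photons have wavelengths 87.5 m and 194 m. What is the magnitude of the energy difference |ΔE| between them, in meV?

7.78e-6 meV

Using E = hc/λ: E₁ = 2.270e-27 J, E₂ = 1.024e-27 J.
|ΔE| = |2.270e-27 − 1.024e-27| = 1.25e-27 J = 7.78e-6 meV.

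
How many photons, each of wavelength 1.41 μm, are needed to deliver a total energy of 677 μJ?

4.81e15 photons

Per-photon energy: E = 1.409e-19 J (from wavelength = 1.41 μm).
N = E_total / E_photon = 6.77e-4 J / 1.409e-19 J = 4.81e15.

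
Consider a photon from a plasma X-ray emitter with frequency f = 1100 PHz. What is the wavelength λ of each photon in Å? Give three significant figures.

2.73 Å

(c = 2.99792458e8 m/s.)
First convert: f = 1100 PHz = 1.1e18 Hz.
Apply λ = c/f: λ = 2.725e-10 m.
Converting to Å: λ = 2.725 Å ≈ 2.73 Å.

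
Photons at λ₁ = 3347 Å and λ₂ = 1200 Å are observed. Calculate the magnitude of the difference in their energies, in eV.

6.63 eV

Using E = hc/λ: E₁ = 5.9350 × 10^-19 J, E₂ = 1.6554 × 10^-18 J.
|ΔE| = |5.9350 × 10^-19 − 1.6554 × 10^-18| = 1.06 × 10^-18 J = 6.63 eV.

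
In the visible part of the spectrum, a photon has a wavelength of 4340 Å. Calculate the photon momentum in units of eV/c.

Use h = 6.62607015 × 10^-34 J·s, c = 2.99792458 × 10^8 m/s, 1 eV = 1.602176634 × 10^-19 J.
Convert to SI: λ = 4340 Å = 4.34 × 10^-7 m.
For a photon p = h/λ, so p = 1.527 × 10^-27 kg·m/s.
Converting to eV/c: p = 2.857 eV/c ≈ 2.86 eV/c.

2.86 eV/c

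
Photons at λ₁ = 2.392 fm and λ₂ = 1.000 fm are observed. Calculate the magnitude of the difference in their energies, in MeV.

Using E = hc/λ: E₁ = 8.3045 × 10^-11 J, E₂ = 1.9864 × 10^-10 J.
|ΔE| = |8.3045 × 10^-11 − 1.9864 × 10^-10| = 1.16 × 10^-10 J = 722 MeV.

722 MeV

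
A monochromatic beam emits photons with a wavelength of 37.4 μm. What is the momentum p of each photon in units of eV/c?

(h = 6.62607015e-34 J·s, c = 2.99792458e8 m/s, 1 eV = 1.602176634e-19 J.)
In SI units: λ = 37.4 μm = 3.74e-5 m.
Since p = h/λ for a photon, p = 1.772e-29 kg·m/s.
Converting to eV/c: p = 0.03315 eV/c ≈ 0.0332 eV/c.

0.0332 eV/c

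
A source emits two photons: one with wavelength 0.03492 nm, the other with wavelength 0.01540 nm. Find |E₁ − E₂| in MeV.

0.0450 MeV

Using E = hc/λ: E₁ = 5.6886e-15 J, E₂ = 1.2899e-14 J.
|ΔE| = |5.6886e-15 − 1.2899e-14| = 7.21e-15 J = 0.0450 MeV.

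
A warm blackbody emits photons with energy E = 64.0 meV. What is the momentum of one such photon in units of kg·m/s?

First convert: E = 64.0 meV = 1.0254e-20 J.
Since p = E/c for a photon, p = 3.420e-29 kg·m/s.
So p ≈ 3.42e-29 kg·m/s.

3.42e-29 kg·m/s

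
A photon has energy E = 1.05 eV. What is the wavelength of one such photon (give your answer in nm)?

Use h = 6.62607015 × 10^-34 J·s, c = 2.99792458 × 10^8 m/s, 1 eV = 1.602176634 × 10^-19 J.
In SI units: E = 1.05 eV = 1.6823 × 10^-19 J.
The photon relation is λ = hc/E, giving λ = 1.181 × 10^-6 m.
Converting to nm: λ = 1181 nm ≈ 1180 nm.

1180 nm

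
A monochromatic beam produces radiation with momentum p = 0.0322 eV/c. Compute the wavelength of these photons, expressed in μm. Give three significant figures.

Use h = 6.62607015e-34 J·s, c = 2.99792458e8 m/s, 1 eV = 1.602176634e-19 J.
First convert: p = 0.0322 eV/c = 1.7209e-29 kg·m/s.
Since λ = h/p for a photon, λ = 3.850e-5 m.
Converting to μm: λ = 38.50 μm ≈ 38.5 μm.

38.5 μm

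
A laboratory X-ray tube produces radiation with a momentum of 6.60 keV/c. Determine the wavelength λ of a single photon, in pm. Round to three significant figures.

188 pm

Use h = 6.62607015e-34 J·s, c = 2.99792458e8 m/s, 1 eV = 1.602176634e-19 J.
First convert: p = 6.60 keV/c = 3.5272e-24 kg·m/s.
For a photon λ = h/p, so λ = 1.879e-10 m.
Converting to pm: λ = 187.9 pm ≈ 188 pm.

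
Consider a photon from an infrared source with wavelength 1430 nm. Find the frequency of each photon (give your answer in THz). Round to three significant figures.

Use c = 2.99792458e8 m/s.
In SI units: λ = 1430 nm = 1.43e-6 m.
For a photon f = c/λ, so f = 2.096e14 Hz.
Converting to THz: f = 209.6 THz ≈ 210 THz.

210 THz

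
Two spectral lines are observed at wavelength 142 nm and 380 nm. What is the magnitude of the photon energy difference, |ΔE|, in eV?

5.47 eV

Using E = hc/λ: E₁ = 1.399·10^-18 J, E₂ = 5.227·10^-19 J.
|ΔE| = |1.399·10^-18 − 5.227·10^-19| = 8.76·10^-19 J = 5.47 eV.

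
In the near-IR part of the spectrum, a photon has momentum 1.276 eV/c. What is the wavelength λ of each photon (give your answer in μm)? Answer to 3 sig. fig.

0.972 μm

Convert to SI: p = 1.276 eV/c = 6.8193e-28 kg·m/s.
The photon relation is λ = h/p, giving λ = 9.717e-7 m.
Converting to μm: λ = 0.9717 μm ≈ 0.972 μm.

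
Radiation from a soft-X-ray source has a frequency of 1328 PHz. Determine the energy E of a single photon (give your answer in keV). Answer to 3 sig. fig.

5.49 keV

Take h = 6.62607015 × 10^-34 J·s, 1 eV = 1.602176634 × 10^-19 J.
Convert to SI: f = 1328 PHz = 1.328 × 10^18 Hz.
For a photon E = hf, so E = 8.799 × 10^-16 J.
Converting to keV: E = 5.492 keV ≈ 5.49 keV.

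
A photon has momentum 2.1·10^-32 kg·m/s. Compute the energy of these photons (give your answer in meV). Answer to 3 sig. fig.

Use c = 2.99792458·10^8 m/s, 1 eV = 1.602176634·10^-19 J.
The photon relation is E = pc, giving E = 6.296·10^-24 J.
Converting to meV: E = 0.03929 meV ≈ 0.0393 meV.

0.0393 meV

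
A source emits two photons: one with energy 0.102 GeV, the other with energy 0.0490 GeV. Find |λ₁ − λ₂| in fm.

13.1 fm

Using λ = hc/E: λ₁ = 1.216e-14 m, λ₂ = 2.530e-14 m.
|Δλ| = |1.216e-14 − 2.530e-14| = 1.31e-14 m = 13.1 fm.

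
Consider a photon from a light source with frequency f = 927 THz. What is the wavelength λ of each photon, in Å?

First convert: f = 927 THz = 9.27e14 Hz.
Apply λ = c/f: λ = 3.234e-7 m.
Converting to Å: λ = 3234 Å ≈ 3230 Å.

3230 Å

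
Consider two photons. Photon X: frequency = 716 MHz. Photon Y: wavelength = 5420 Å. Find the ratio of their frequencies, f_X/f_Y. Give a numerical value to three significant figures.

1.29 × 10^-6

f_X = 7.160 × 10^8 Hz (from frequency = 716 MHz, via f given directly).
f_Y = 5.531 × 10^14 Hz (from wavelength = 5420 Å, via f = c/λ).
Ratio = 7.160 × 10^8 / 5.531 × 10^14 = 1.29 × 10^-6.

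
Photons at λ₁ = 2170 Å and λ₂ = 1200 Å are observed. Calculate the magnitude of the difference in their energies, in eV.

4.62 eV

Using E = hc/λ: E₁ = 9.154 × 10^-19 J, E₂ = 1.655 × 10^-18 J.
|ΔE| = |9.154 × 10^-19 − 1.655 × 10^-18| = 7.40 × 10^-19 J = 4.62 eV.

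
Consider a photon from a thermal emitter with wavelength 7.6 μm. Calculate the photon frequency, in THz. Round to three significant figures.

39.4 THz

Use c = 2.99792458 × 10^8 m/s.
In SI units: λ = 7.6 μm = 7.6 × 10^-6 m.
Since f = c/λ for a photon, f = 3.945 × 10^13 Hz.
Converting to THz: f = 39.45 THz ≈ 39.4 THz.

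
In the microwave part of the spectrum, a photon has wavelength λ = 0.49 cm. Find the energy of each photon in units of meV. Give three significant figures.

0.253 meV

Take h = 6.62607015 × 10^-34 J·s, c = 2.99792458 × 10^8 m/s, 1 eV = 1.602176634 × 10^-19 J.
Convert to SI: λ = 0.49 cm = 0.0049 m.
Since E = hc/λ for a photon, E = 4.054 × 10^-23 J.
Converting to meV: E = 0.2530 meV ≈ 0.253 meV.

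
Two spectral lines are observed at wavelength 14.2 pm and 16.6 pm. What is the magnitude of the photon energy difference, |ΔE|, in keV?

Using E = hc/λ: E₁ = 1.399e-14 J, E₂ = 1.197e-14 J.
|ΔE| = |1.399e-14 − 1.197e-14| = 2.02e-15 J = 12.6 keV.

12.6 keV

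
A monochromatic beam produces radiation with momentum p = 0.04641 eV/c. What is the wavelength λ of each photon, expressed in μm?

26.7 μm

In SI units: p = 0.04641 eV/c = 2.4803e-29 kg·m/s.
Since λ = h/p for a photon, λ = 2.671e-5 m.
Converting to μm: λ = 26.71 μm ≈ 26.7 μm.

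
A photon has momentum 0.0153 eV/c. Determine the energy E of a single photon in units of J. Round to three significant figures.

2.45·10^-21 J

First convert: p = 0.0153 eV/c = 8.1768·10^-30 kg·m/s.
For a photon E = pc, so E = 2.451·10^-21 J.
So E ≈ 2.45·10^-21 J.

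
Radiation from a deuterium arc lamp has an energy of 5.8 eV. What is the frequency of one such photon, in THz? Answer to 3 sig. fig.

1400 THz

Use h = 6.62607015e-34 J·s, 1 eV = 1.602176634e-19 J.
First convert: E = 5.8 eV = 9.2926e-19 J.
The photon relation is f = E/h, giving f = 1.402e15 Hz.
Converting to THz: f = 1402 THz ≈ 1400 THz.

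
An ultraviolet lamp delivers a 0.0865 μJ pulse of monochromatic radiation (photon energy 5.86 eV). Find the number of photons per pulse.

9.21e10 photons

Per-photon energy: E = 9.389e-19 J (from energy = 5.86 eV).
N = E_total / E_photon = 8.65e-8 J / 9.389e-19 J = 9.21e10.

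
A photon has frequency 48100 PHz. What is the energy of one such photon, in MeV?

0.199 MeV

In SI units: f = 48100 PHz = 4.81 × 10^19 Hz.
Apply E = hf: E = 3.187 × 10^-14 J.
Converting to MeV: E = 0.1989 MeV ≈ 0.199 MeV.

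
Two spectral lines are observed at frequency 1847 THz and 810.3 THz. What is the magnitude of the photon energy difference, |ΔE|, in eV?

4.29 eV

Using E = hf: E₁ = 1.2238e-18 J, E₂ = 5.3691e-19 J.
|ΔE| = |1.2238e-18 − 5.3691e-19| = 6.87e-19 J = 4.29 eV.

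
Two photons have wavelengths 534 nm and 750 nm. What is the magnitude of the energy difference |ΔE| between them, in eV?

Using E = hc/λ: E₁ = 3.720e-19 J, E₂ = 2.649e-19 J.
|ΔE| = |3.720e-19 − 2.649e-19| = 1.07e-19 J = 0.669 eV.

0.669 eV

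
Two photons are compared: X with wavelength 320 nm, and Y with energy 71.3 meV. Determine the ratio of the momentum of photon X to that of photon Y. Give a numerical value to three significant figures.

54.3

p_X = 2.071e-27 kg·m/s (from wavelength = 320 nm, via p = h/λ).
p_Y = 3.810e-29 kg·m/s (from energy = 71.3 meV, via p = E/c).
Ratio = 2.071e-27 / 3.810e-29 = 54.3.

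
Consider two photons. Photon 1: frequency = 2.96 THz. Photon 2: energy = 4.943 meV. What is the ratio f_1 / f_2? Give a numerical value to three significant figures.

2.48

f_1 = 2.960 × 10^12 Hz (from frequency = 2.96 THz, via f given directly).
f_2 = 1.195 × 10^12 Hz (from energy = 4.943 meV, via f = E/h).
Ratio = 2.960 × 10^12 / 1.195 × 10^12 = 2.48.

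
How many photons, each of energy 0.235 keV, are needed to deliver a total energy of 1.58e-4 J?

4.20e12 photons

Per-photon energy: E = 3.765e-17 J (from energy = 0.235 keV).
N = E_total / E_photon = 1.58e-4 J / 3.765e-17 J = 4.20e12.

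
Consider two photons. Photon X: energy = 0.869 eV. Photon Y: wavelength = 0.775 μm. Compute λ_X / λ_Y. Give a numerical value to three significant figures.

λ_X = 1.427 × 10^-6 m (from energy = 0.869 eV, via λ = hc/E).
λ_Y = 7.750 × 10^-7 m (from wavelength = 0.775 μm, via λ given directly).
Ratio = 1.427 × 10^-6 / 7.750 × 10^-7 = 1.84.

1.84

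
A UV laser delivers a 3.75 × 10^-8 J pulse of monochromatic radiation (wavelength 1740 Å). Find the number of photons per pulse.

3.28 × 10^10 photons

Per-photon energy: E = 1.142 × 10^-18 J (from wavelength = 1740 Å).
N = E_total / E_photon = 3.75 × 10^-8 J / 1.142 × 10^-18 J = 3.28 × 10^10.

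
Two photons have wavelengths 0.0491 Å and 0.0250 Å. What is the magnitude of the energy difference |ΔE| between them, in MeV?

0.243 MeV

Using E = hc/λ: E₁ = 4.046 × 10^-14 J, E₂ = 7.946 × 10^-14 J.
|ΔE| = |4.046 × 10^-14 − 7.946 × 10^-14| = 3.90 × 10^-14 J = 0.243 MeV.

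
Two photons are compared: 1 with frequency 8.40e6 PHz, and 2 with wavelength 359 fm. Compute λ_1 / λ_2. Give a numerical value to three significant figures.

0.0994

λ_1 = 3.569e-14 m (from frequency = 8.40e6 PHz, via λ = c/f).
λ_2 = 3.590e-13 m (from wavelength = 359 fm, via λ given directly).
Ratio = 3.569e-14 / 3.590e-13 = 0.0994.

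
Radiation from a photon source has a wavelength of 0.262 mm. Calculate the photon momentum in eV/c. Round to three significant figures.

4.73e-3 eV/c

First convert: λ = 0.262 mm = 2.62e-4 m.
Apply p = h/λ: p = 2.529e-30 kg·m/s.
Converting to eV/c: p = 0.004732 eV/c ≈ 4.73e-3 eV/c.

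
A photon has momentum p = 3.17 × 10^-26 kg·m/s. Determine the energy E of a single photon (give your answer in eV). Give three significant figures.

Use c = 2.99792458 × 10^8 m/s, 1 eV = 1.602176634 × 10^-19 J.
For a photon E = pc, so E = 9.503 × 10^-18 J.
Converting to eV: E = 59.32 eV ≈ 59.3 eV.

59.3 eV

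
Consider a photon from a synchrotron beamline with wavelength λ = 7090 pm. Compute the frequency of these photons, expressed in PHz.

42.3 PHz

In SI units: λ = 7090 pm = 7.09e-9 m.
Since f = c/λ for a photon, f = 4.228e16 Hz.
Converting to PHz: f = 42.28 PHz ≈ 42.3 PHz.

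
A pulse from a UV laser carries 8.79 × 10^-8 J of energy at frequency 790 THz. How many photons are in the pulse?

1.68 × 10^11 photons

Per-photon energy: E = 5.235 × 10^-19 J (from frequency = 790 THz).
N = E_total / E_photon = 8.79 × 10^-8 J / 5.235 × 10^-19 J = 1.68 × 10^11.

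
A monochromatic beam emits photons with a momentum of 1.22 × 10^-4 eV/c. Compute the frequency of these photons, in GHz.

Take h = 6.62607015 × 10^-34 J·s, c = 2.99792458 × 10^8 m/s, 1 eV = 1.602176634 × 10^-19 J.
In SI units: p = 1.22 × 10^-4 eV/c = 6.5200 × 10^-32 kg·m/s.
For a photon f = pc/h, so f = 2.950 × 10^10 Hz.
Converting to GHz: f = 29.50 GHz ≈ 29.5 GHz.

29.5 GHz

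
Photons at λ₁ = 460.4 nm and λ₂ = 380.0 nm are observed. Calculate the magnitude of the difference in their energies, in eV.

Using E = hc/λ: E₁ = 4.3146e-19 J, E₂ = 5.2275e-19 J.
|ΔE| = |4.3146e-19 − 5.2275e-19| = 9.13e-20 J = 0.570 eV.

0.570 eV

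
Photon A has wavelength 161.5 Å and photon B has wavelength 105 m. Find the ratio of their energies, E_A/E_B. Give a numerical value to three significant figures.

6.50 × 10^9

E_A = 1.230 × 10^-17 J (from wavelength = 161.5 Å, via E = hc/λ).
E_B = 1.892 × 10^-27 J (from wavelength = 105 m, via E = hc/λ).
Ratio = 1.230 × 10^-17 / 1.892 × 10^-27 = 6.50 × 10^9.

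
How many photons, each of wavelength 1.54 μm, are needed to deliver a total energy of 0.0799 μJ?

6.19·10^11 photons

Per-photon energy: E = 1.290·10^-19 J (from wavelength = 1.54 μm).
N = E_total / E_photon = 7.99·10^-8 J / 1.290·10^-19 J = 6.19·10^11.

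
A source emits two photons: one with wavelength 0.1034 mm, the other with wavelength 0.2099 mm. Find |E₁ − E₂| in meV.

Using E = hc/λ: E₁ = 1.9211 × 10^-21 J, E₂ = 9.4638 × 10^-22 J.
|ΔE| = |1.9211 × 10^-21 − 9.4638 × 10^-22| = 9.75 × 10^-22 J = 6.08 meV.

6.08 meV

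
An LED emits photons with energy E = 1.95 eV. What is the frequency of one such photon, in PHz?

0.472 PHz

Take h = 6.62607015e-34 J·s, 1 eV = 1.602176634e-19 J.
In SI units: E = 1.95 eV = 3.1242e-19 J.
For a photon f = E/h, so f = 4.715e14 Hz.
Converting to PHz: f = 0.4715 PHz ≈ 0.472 PHz.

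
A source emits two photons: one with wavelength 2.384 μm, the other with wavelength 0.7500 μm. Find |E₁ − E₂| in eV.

Using E = hc/λ: E₁ = 8.3324 × 10^-20 J, E₂ = 2.6486 × 10^-19 J.
|ΔE| = |8.3324 × 10^-20 − 2.6486 × 10^-19| = 1.82 × 10^-19 J = 1.13 eV.

1.13 eV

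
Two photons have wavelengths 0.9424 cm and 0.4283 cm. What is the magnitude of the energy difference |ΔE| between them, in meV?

Using E = hc/λ: E₁ = 2.1079e-23 J, E₂ = 4.6380e-23 J.
|ΔE| = |2.1079e-23 − 4.6380e-23| = 2.53e-23 J = 0.158 meV.

0.158 meV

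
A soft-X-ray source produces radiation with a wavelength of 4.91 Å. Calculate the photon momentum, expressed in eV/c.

First convert: λ = 4.91 Å = 4.91e-10 m.
Apply p = h/λ: p = 1.350e-24 kg·m/s.
Converting to eV/c: p = 2525 eV/c ≈ 2530 eV/c.

2530 eV/c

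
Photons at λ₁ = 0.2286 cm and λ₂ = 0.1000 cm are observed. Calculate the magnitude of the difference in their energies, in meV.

Using E = hc/λ: E₁ = 8.6896e-23 J, E₂ = 1.9864e-22 J.
|ΔE| = |8.6896e-23 − 1.9864e-22| = 1.12e-22 J = 0.697 meV.

0.697 meV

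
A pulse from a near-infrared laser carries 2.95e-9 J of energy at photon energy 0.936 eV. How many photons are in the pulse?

Per-photon energy: E = 1.500e-19 J (from energy = 0.936 eV).
N = E_total / E_photon = 2.95e-9 J / 1.500e-19 J = 1.97e10.

1.97e10 photons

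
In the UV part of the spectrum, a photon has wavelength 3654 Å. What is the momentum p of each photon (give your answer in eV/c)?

3.39 eV/c

Use h = 6.62607015e-34 J·s, c = 2.99792458e8 m/s, 1 eV = 1.602176634e-19 J.
First convert: λ = 3654 Å = 3.654e-7 m.
Since p = h/λ for a photon, p = 1.813e-27 kg·m/s.
Converting to eV/c: p = 3.393 eV/c ≈ 3.39 eV/c.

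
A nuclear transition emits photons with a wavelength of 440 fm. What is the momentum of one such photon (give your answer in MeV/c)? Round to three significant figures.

First convert: λ = 440 fm = 4.4e-13 m.
Apply p = h/λ: p = 1.506e-21 kg·m/s.
Converting to MeV/c: p = 2.818 MeV/c ≈ 2.82 MeV/c.

2.82 MeV/c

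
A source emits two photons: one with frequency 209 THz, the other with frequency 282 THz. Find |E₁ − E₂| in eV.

Using E = hf: E₁ = 1.385 × 10^-19 J, E₂ = 1.869 × 10^-19 J.
|ΔE| = |1.385 × 10^-19 − 1.869 × 10^-19| = 4.84 × 10^-20 J = 0.302 eV.

0.302 eV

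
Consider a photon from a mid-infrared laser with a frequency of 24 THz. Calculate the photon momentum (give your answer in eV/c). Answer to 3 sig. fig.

0.0993 eV/c

In SI units: f = 24 THz = 2.4e13 Hz.
For a photon p = hf/c, so p = 5.305e-29 kg·m/s.
Converting to eV/c: p = 0.09926 eV/c ≈ 0.0993 eV/c.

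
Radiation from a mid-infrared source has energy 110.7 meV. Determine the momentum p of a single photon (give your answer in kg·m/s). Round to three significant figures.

5.92 × 10^-29 kg·m/s

Use c = 2.99792458 × 10^8 m/s, 1 eV = 1.602176634 × 10^-19 J.
In SI units: E = 110.7 meV = 1.7736 × 10^-20 J.
Since p = E/c for a photon, p = 5.916 × 10^-29 kg·m/s.
So p ≈ 5.92 × 10^-29 kg·m/s.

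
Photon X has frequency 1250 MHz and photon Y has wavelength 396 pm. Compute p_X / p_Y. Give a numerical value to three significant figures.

p_X = 2.763e-33 kg·m/s (from frequency = 1250 MHz, via p = hf/c).
p_Y = 1.673e-24 kg·m/s (from wavelength = 396 pm, via p = h/λ).
Ratio = 2.763e-33 / 1.673e-24 = 1.65e-9.

1.65e-9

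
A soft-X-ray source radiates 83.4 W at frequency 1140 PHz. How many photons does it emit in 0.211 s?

2.33 × 10^16 photons

Total energy: E_total = P·t = 83.4 × 0.211 = 17.60 J.
Per-photon energy: E = 7.554 × 10^-16 J.
N = E_total / E_photon = 2.33 × 10^16.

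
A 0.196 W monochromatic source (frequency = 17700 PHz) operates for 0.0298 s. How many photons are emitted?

4.98e11 photons

Total energy: E_total = P·t = 0.196 × 0.0298 = 0.005841 J.
Per-photon energy: E = 1.173e-14 J.
N = E_total / E_photon = 4.98e11.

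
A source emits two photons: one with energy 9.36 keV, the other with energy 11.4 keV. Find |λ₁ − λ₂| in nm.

0.0237 nm

Using λ = hc/E: λ₁ = 1.325 × 10^-10 m, λ₂ = 1.088 × 10^-10 m.
|Δλ| = |1.325 × 10^-10 − 1.088 × 10^-10| = 2.37 × 10^-11 m = 0.0237 nm.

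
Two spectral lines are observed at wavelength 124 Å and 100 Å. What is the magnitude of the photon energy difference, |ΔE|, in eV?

Using E = hc/λ: E₁ = 1.602 × 10^-17 J, E₂ = 1.986 × 10^-17 J.
|ΔE| = |1.602 × 10^-17 − 1.986 × 10^-17| = 3.84 × 10^-18 J = 24.0 eV.

24.0 eV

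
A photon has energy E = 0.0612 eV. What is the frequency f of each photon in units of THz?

14.8 THz

(h = 6.62607015e-34 J·s, 1 eV = 1.602176634e-19 J.)
In SI units: E = 0.0612 eV = 9.8053e-21 J.
Since f = E/h for a photon, f = 1.480e13 Hz.
Converting to THz: f = 14.80 THz ≈ 14.8 THz.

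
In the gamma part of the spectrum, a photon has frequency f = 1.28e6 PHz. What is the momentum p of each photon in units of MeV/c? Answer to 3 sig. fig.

(h = 6.62607015e-34 J·s, c = 2.99792458e8 m/s, 1 eV = 1.602176634e-19 J.)
Convert to SI: f = 1.28e6 PHz = 1.28e21 Hz.
Since p = hf/c for a photon, p = 2.829e-21 kg·m/s.
Converting to MeV/c: p = 5.294 MeV/c ≈ 5.29 MeV/c.

5.29 MeV/c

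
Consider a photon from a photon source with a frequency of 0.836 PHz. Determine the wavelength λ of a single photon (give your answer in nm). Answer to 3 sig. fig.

359 nm

Use c = 2.99792458 × 10^8 m/s.
Convert to SI: f = 0.836 PHz = 8.36 × 10^14 Hz.
For a photon λ = c/f, so λ = 3.586 × 10^-7 m.
Converting to nm: λ = 358.6 nm ≈ 359 nm.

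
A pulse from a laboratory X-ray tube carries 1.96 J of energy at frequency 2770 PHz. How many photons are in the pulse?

1.07 × 10^15 photons

Per-photon energy: E = 1.835 × 10^-15 J (from frequency = 2770 PHz).
N = E_total / E_photon = 1.96 J / 1.835 × 10^-15 J = 1.07 × 10^15.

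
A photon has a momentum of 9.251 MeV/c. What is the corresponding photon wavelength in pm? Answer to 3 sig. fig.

First convert: p = 9.251 MeV/c = 4.9440e-21 kg·m/s.
For a photon λ = h/p, so λ = 1.340e-13 m.
Converting to pm: λ = 0.1340 pm ≈ 0.134 pm.

0.134 pm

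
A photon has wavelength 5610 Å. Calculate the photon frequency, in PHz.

0.534 PHz

(c = 2.99792458 × 10^8 m/s.)
Convert to SI: λ = 5610 Å = 5.61 × 10^-7 m.
Since f = c/λ for a photon, f = 5.344 × 10^14 Hz.
Converting to PHz: f = 0.5344 PHz ≈ 0.534 PHz.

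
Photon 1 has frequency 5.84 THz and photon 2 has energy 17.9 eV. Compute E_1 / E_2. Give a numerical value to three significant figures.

1.35 × 10^-3

E_1 = 3.870 × 10^-21 J (from frequency = 5.84 THz, via E = hf).
E_2 = 2.868 × 10^-18 J (from energy = 17.9 eV, via E given directly).
Ratio = 3.870 × 10^-21 / 2.868 × 10^-18 = 1.35 × 10^-3.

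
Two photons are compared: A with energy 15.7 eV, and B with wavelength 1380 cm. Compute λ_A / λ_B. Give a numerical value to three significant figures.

λ_A = 7.897e-8 m (from energy = 15.7 eV, via λ = hc/E).
λ_B = 13.80 m (from wavelength = 1380 cm, via λ given directly).
Ratio = 7.897e-8 / 13.80 = 5.72e-9.

5.72e-9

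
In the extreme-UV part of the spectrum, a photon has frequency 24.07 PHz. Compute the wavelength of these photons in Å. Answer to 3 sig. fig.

Use c = 2.99792458·10^8 m/s.
In SI units: f = 24.07 PHz = 2.407·10^16 Hz.
Since λ = c/f for a photon, λ = 1.246·10^-8 m.
Converting to Å: λ = 124.6 Å ≈ 125 Å.

125 Å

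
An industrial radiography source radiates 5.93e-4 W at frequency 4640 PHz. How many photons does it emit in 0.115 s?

2.22e10 photons

Total energy: E_total = P·t = 5.93e-4 × 0.115 = 6.820e-5 J.
Per-photon energy: E = 3.074e-15 J.
N = E_total / E_photon = 2.22e10.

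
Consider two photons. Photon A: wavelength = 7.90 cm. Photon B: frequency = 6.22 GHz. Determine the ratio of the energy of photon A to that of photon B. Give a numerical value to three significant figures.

E_A = 2.514 × 10^-24 J (from wavelength = 7.90 cm, via E = hc/λ).
E_B = 4.121 × 10^-24 J (from frequency = 6.22 GHz, via E = hf).
Ratio = 2.514 × 10^-24 / 4.121 × 10^-24 = 0.610.

0.610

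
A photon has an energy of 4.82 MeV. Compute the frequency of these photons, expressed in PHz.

Convert to SI: E = 4.82 MeV = 7.7225 × 10^-13 J.
For a photon f = E/h, so f = 1.165 × 10^21 Hz.
Converting to PHz: f = 1.165 × 10^6 PHz ≈ 1.17 × 10^6 PHz.

1.17 × 10^6 PHz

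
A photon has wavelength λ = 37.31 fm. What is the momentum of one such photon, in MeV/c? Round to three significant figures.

Use h = 6.62607015e-34 J·s, c = 2.99792458e8 m/s, 1 eV = 1.602176634e-19 J.
In SI units: λ = 37.31 fm = 3.731e-14 m.
Apply p = h/λ: p = 1.776e-20 kg·m/s.
Converting to MeV/c: p = 33.23 MeV/c ≈ 33.2 MeV/c.

33.2 MeV/c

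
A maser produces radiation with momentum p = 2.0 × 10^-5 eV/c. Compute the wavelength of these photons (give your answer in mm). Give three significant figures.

62.0 mm

(h = 6.62607015 × 10^-34 J·s, c = 2.99792458 × 10^8 m/s, 1 eV = 1.602176634 × 10^-19 J.)
First convert: p = 2.0 × 10^-5 eV/c = 1.0689 × 10^-32 kg·m/s.
For a photon λ = h/p, so λ = 0.06199 m.
Converting to mm: λ = 61.99 mm ≈ 62.0 mm.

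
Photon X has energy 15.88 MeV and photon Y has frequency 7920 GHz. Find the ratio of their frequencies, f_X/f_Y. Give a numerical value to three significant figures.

4.85 × 10^8

f_X = 3.840 × 10^21 Hz (from energy = 15.88 MeV, via f = E/h).
f_Y = 7.920 × 10^12 Hz (from frequency = 7920 GHz, via f given directly).
Ratio = 3.840 × 10^21 / 7.920 × 10^12 = 4.85 × 10^8.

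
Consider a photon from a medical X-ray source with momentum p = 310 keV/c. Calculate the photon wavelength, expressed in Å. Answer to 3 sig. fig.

Take h = 6.62607015 × 10^-34 J·s, c = 2.99792458 × 10^8 m/s, 1 eV = 1.602176634 × 10^-19 J.
First convert: p = 310 keV/c = 1.6567 × 10^-22 kg·m/s.
Since λ = h/p for a photon, λ = 3.999 × 10^-12 m.
Converting to Å: λ = 0.03999 Å ≈ 0.0400 Å.

0.0400 Å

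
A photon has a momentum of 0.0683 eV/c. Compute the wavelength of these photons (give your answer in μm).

18.2 μm

Use h = 6.62607015 × 10^-34 J·s, c = 2.99792458 × 10^8 m/s, 1 eV = 1.602176634 × 10^-19 J.
First convert: p = 0.0683 eV/c = 3.6501 × 10^-29 kg·m/s.
The photon relation is λ = h/p, giving λ = 1.815 × 10^-5 m.
Converting to μm: λ = 18.15 μm ≈ 18.2 μm.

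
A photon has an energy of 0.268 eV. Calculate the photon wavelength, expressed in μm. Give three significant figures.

4.63 μm

(h = 6.62607015e-34 J·s, c = 2.99792458e8 m/s, 1 eV = 1.602176634e-19 J.)
Convert to SI: E = 0.268 eV = 4.2938e-20 J.
The photon relation is λ = hc/E, giving λ = 4.626e-6 m.
Converting to μm: λ = 4.626 μm ≈ 4.63 μm.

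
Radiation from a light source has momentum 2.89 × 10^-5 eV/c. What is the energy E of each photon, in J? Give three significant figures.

Convert to SI: p = 2.89 × 10^-5 eV/c = 1.5445 × 10^-32 kg·m/s.
For a photon E = pc, so E = 4.630 × 10^-24 J.
So E ≈ 4.63 × 10^-24 J.

4.63 × 10^-24 J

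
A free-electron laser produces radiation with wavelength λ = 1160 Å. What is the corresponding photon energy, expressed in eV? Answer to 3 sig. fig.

Use h = 6.62607015·10^-34 J·s, c = 2.99792458·10^8 m/s, 1 eV = 1.602176634·10^-19 J.
In SI units: λ = 1160 Å = 1.16·10^-7 m.
For a photon E = hc/λ, so E = 1.712·10^-18 J.
Converting to eV: E = 10.69 eV ≈ 10.7 eV.

10.7 eV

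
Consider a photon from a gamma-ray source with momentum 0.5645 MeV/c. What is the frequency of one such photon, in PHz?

1.36 × 10^5 PHz

In SI units: p = 0.5645 MeV/c = 3.0168 × 10^-22 kg·m/s.
For a photon f = pc/h, so f = 1.365 × 10^20 Hz.
Converting to PHz: f = 136500 PHz ≈ 1.36 × 10^5 PHz.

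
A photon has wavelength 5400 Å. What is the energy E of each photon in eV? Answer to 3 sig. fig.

Use h = 6.62607015e-34 J·s, c = 2.99792458e8 m/s, 1 eV = 1.602176634e-19 J.
First convert: λ = 5400 Å = 5.4e-7 m.
For a photon E = hc/λ, so E = 3.679e-19 J.
Converting to eV: E = 2.296 eV ≈ 2.30 eV.

2.30 eV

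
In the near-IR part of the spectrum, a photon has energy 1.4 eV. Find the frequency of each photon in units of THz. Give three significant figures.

(h = 6.62607015·10^-34 J·s, 1 eV = 1.602176634·10^-19 J.)
First convert: E = 1.4 eV = 2.2430·10^-19 J.
The photon relation is f = E/h, giving f = 3.385·10^14 Hz.
Converting to THz: f = 338.5 THz ≈ 339 THz.

339 THz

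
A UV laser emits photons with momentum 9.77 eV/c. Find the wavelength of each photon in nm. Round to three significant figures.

127 nm

(h = 6.62607015·10^-34 J·s, c = 2.99792458·10^8 m/s, 1 eV = 1.602176634·10^-19 J.)
In SI units: p = 9.77 eV/c = 5.2214·10^-27 kg·m/s.
The photon relation is λ = h/p, giving λ = 1.269·10^-7 m.
Converting to nm: λ = 126.9 nm ≈ 127 nm.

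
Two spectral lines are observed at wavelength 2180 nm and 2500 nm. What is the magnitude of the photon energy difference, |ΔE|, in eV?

Using E = hc/λ: E₁ = 9.112e-20 J, E₂ = 7.946e-20 J.
|ΔE| = |9.112e-20 − 7.946e-20| = 1.17e-20 J = 0.0728 eV.

0.0728 eV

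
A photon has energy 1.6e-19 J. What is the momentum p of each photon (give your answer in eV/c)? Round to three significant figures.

0.999 eV/c

Take c = 2.99792458e8 m/s, 1 eV = 1.602176634e-19 J.
The photon relation is p = E/c, giving p = 5.337e-28 kg·m/s.
Converting to eV/c: p = 0.9986 eV/c ≈ 0.999 eV/c.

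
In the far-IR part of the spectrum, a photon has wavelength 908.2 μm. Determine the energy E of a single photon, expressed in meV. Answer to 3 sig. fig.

First convert: λ = 908.2 μm = 9.082·10^-4 m.
Since E = hc/λ for a photon, E = 2.187·10^-22 J.
Converting to meV: E = 1.365 meV ≈ 1.37 meV.

1.37 meV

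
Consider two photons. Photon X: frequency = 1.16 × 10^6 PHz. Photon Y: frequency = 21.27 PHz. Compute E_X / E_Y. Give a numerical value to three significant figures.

E_X = 7.686 × 10^-13 J (from frequency = 1.16 × 10^6 PHz, via E = hf).
E_Y = 1.409 × 10^-17 J (from frequency = 21.27 PHz, via E = hf).
Ratio = 7.686 × 10^-13 / 1.409 × 10^-17 = 5.45 × 10^4.

5.45 × 10^4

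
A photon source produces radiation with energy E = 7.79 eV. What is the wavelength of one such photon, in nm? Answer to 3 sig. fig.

Convert to SI: E = 7.79 eV = 1.2481 × 10^-18 J.
For a photon λ = hc/E, so λ = 1.592 × 10^-7 m.
Converting to nm: λ = 159.2 nm ≈ 159 nm.

159 nm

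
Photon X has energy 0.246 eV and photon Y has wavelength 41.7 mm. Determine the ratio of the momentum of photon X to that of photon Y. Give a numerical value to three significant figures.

p_X = 1.315e-28 kg·m/s (from energy = 0.246 eV, via p = E/c).
p_Y = 1.589e-32 kg·m/s (from wavelength = 41.7 mm, via p = h/λ).
Ratio = 1.315e-28 / 1.589e-32 = 8270.

8270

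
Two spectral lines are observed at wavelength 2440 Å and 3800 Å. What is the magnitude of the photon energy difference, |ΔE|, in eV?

Using E = hc/λ: E₁ = 8.141 × 10^-19 J, E₂ = 5.227 × 10^-19 J.
|ΔE| = |8.141 × 10^-19 − 5.227 × 10^-19| = 2.91 × 10^-19 J = 1.82 eV.

1.82 eV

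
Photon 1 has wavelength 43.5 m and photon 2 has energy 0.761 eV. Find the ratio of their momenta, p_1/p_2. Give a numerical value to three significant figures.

p_1 = 1.523e-35 kg·m/s (from wavelength = 43.5 m, via p = h/λ).
p_2 = 4.067e-28 kg·m/s (from energy = 0.761 eV, via p = E/c).
Ratio = 1.523e-35 / 4.067e-28 = 3.75e-8.

3.75e-8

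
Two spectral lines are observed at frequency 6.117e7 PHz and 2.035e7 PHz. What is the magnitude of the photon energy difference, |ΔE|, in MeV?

Using E = hf: E₁ = 4.0532e-11 J, E₂ = 1.3484e-11 J.
|ΔE| = |4.0532e-11 − 1.3484e-11| = 2.70e-11 J = 169 MeV.

169 MeV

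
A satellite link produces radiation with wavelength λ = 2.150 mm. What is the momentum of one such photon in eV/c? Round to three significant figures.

5.77 × 10^-4 eV/c

(h = 6.62607015 × 10^-34 J·s, c = 2.99792458 × 10^8 m/s, 1 eV = 1.602176634 × 10^-19 J.)
First convert: λ = 2.150 mm = 0.002150 m.
Apply p = h/λ: p = 3.082 × 10^-31 kg·m/s.
Converting to eV/c: p = 5.767 × 10^-4 eV/c ≈ 5.77 × 10^-4 eV/c.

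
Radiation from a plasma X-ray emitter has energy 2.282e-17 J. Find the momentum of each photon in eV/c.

142 eV/c

Since p = E/c for a photon, p = 7.612e-26 kg·m/s.
Converting to eV/c: p = 142.4 eV/c ≈ 142 eV/c.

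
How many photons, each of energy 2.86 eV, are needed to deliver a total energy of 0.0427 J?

9.32 × 10^16 photons

Per-photon energy: E = 4.582 × 10^-19 J (from energy = 2.86 eV).
N = E_total / E_photon = 0.0427 J / 4.582 × 10^-19 J = 9.32 × 10^16.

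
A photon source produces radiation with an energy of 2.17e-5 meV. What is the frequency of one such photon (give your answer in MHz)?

First convert: E = 2.17e-5 meV = 3.4767e-27 J.
Since f = E/h for a photon, f = 5.247e6 Hz.
Converting to MHz: f = 5.247 MHz ≈ 5.25 MHz.

5.25 MHz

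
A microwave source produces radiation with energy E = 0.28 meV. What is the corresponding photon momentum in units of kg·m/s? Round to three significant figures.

Use c = 2.99792458·10^8 m/s, 1 eV = 1.602176634·10^-19 J.
First convert: E = 0.28 meV = 4.4861·10^-23 J.
For a photon p = E/c, so p = 1.496·10^-31 kg·m/s.
So p ≈ 1.50·10^-31 kg·m/s.

1.50·10^-31 kg·m/s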